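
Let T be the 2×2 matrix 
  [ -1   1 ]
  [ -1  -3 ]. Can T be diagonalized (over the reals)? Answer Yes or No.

No

Characteristic polynomial: p(r) = r^2 + 4r + 4 = (r + 2)^2.
r = -2 has algebraic multiplicity 2; rank(T + 2I) = 1, so geometric multiplicity = 1.
Geometric multiplicity < algebraic multiplicity, so T is not diagonalizable.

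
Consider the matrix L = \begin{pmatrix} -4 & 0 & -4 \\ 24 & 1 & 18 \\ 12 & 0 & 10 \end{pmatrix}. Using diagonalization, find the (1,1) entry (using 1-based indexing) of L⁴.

-704

Characteristic polynomial: t^3 - 7t^2 + 14t - 8 = (t - 4)(t - 2)(t - 1), so the eigenvalues are 1, 2, 4.
t=2: eigenvector (2, -6, -3).
t=1: eigenvector (0, 1, 0).
t=4: eigenvector (-1, 4, 2).
P = [[2, 0, -1], [-6, 1, 4], [-3, 0, 2]], D = diag(2, 1, 4), P⁻¹ = [[2, 0, 1], [0, 1, -2], [3, 0, 2]].
L⁴ = P·diag(16, 1, 256)·P⁻¹ = [[-704, 0, -480], [2880, 1, 1950], [1440, 0, 976]].
The requested entry is -704.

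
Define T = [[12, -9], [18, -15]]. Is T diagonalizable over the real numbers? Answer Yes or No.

Characteristic polynomial: p(s) = s^2 + 3s - 18 = (s - 3)(s + 6).
All 2 eigenvalues are distinct, so T is diagonalizable.

Yes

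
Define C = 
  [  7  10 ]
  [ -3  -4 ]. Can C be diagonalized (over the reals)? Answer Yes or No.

Characteristic polynomial: p(r) = r^2 - 3r + 2 = (r - 2)(r - 1).
All 2 eigenvalues are distinct, so C is diagonalizable.

Yes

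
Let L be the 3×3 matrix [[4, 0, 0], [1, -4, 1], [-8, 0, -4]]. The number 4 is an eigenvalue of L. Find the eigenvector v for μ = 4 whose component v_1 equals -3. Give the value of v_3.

3

L − 4I = [[0, 0, 0], [1, -8, 1], [-8, 0, -8]].
Solving (L − 4I)v = 0 gives the eigenspace spanned by (-3, 0, 3).
With v_1 = -3, v = (-3, 0, 3), so v_3 = 3.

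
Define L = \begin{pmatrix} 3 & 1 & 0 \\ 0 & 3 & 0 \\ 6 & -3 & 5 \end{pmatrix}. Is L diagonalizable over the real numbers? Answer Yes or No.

No

Characteristic polynomial: p(λ) = λ^3 - 11λ^2 + 39λ - 45 = (λ - 5)(λ - 3)^2.
λ = 3 has algebraic multiplicity 2; rank(L − 3I) = 2, so geometric multiplicity = 1.
Geometric multiplicity < algebraic multiplicity, so L is not diagonalizable.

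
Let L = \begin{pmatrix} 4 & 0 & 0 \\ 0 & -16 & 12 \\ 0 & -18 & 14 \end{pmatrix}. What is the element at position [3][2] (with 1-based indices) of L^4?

720

Characteristic polynomial: t^3 - 2t^2 - 16t + 32 = (t - 4)(t - 2)(t + 4), so the eigenvalues are -4, 2, 4.
t=4: eigenvector (1, 0, 0).
t=-4: eigenvector (0, -1, -1).
t=2: eigenvector (0, -2, -3).
P = [[1, 0, 0], [0, -1, -2], [0, -1, -3]], D = diag(4, -4, 2), P⁻¹ = [[1, 0, 0], [0, -3, 2], [0, 1, -1]].
L⁴ = P·diag(256, 256, 16)·P⁻¹ = [[256, 0, 0], [0, 736, -480], [0, 720, -464]].
The requested entry is 720.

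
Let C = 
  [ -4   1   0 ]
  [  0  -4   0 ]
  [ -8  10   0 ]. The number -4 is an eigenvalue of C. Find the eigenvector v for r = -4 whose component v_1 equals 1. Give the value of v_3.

2

C + 4I = [[0, 1, 0], [0, 0, 0], [-8, 10, 4]].
Solving (C + 4I)v = 0 gives the eigenspace spanned by (1, 0, 2).
With v_1 = 1, v = (1, 0, 2), so v_3 = 2.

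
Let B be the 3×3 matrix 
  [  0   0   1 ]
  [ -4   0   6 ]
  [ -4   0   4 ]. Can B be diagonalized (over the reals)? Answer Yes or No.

Characteristic polynomial: p(s) = s^3 - 4s^2 + 4s = s(s - 2)^2.
s = 2 has algebraic multiplicity 2; rank(B − 2I) = 2, so geometric multiplicity = 1.
Geometric multiplicity < algebraic multiplicity, so B is not diagonalizable.

No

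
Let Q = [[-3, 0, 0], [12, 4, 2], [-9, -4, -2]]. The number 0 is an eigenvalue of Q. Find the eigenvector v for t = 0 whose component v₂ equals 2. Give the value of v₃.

-4

Q = [[-3, 0, 0], [12, 4, 2], [-9, -4, -2]].
Solving (Q)v = 0 gives the eigenspace spanned by (0, 2, -4).
With v₂ = 2, v = (0, 2, -4), so v₃ = -4.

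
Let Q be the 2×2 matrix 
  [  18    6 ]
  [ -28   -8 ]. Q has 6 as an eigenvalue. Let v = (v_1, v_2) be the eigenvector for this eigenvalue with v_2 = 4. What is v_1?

-2

Q − 6I = [[12, 6], [-28, -14]].
Solving (Q − 6I)v = 0 gives the eigenspace spanned by (-2, 4).
With v_2 = 4, v = (-2, 4), so v_1 = -2.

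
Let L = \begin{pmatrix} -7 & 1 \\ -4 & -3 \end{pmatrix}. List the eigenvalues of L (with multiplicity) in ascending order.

-5, -5

Characteristic polynomial: p(μ) = μ^2 + 10μ + 25 = (μ + 5)^2.
Roots (with multiplicity): -5, -5.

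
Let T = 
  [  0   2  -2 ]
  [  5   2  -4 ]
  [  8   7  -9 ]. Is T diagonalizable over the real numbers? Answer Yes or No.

Characteristic polynomial: p(λ) = λ^3 + 7λ^2 + 16λ + 12 = (λ + 2)^2(λ + 3).
λ = -2 has algebraic multiplicity 2; rank(T + 2I) = 2, so geometric multiplicity = 1.
Geometric multiplicity < algebraic multiplicity, so T is not diagonalizable.

No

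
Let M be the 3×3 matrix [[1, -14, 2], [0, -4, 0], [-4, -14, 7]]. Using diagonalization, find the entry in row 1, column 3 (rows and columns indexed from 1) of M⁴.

544

Characteristic polynomial: r^3 - 4r^2 - 17r + 60 = (r - 5)(r - 3)(r + 4), so the eigenvalues are -4, 3, 5.
r=5: eigenvector (-1, 0, -2).
r=-4: eigenvector (2, 1, 2).
r=3: eigenvector (1, 0, 1).
P = [[-1, 2, 1], [0, 1, 0], [-2, 2, 1]], D = diag(5, -4, 3), P⁻¹ = [[1, 0, -1], [0, 1, 0], [2, -2, -1]].
M⁴ = P·diag(625, 256, 81)·P⁻¹ = [[-463, 350, 544], [0, 256, 0], [-1088, 350, 1169]].
The requested entry is 544.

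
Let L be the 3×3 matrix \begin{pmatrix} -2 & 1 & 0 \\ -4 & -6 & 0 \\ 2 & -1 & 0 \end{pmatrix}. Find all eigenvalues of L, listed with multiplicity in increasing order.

-4, -4, 0

Characteristic polynomial: p(s) = s^3 + 8s^2 + 16s = s(s + 4)^2.
Roots (with multiplicity): -4, -4, 0.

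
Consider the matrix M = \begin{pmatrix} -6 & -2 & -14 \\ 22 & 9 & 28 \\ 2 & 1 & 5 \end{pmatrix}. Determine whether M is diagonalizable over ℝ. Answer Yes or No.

Characteristic polynomial: p(r) = r^3 - 8r^2 + 5r + 50 = (r - 5)^2(r + 2).
r = 5 has algebraic multiplicity 2; rank(M − 5I) = 2, so geometric multiplicity = 1.
Geometric multiplicity < algebraic multiplicity, so M is not diagonalizable.

No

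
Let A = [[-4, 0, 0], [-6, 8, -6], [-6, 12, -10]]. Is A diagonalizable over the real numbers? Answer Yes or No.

Characteristic polynomial: p(t) = t^3 + 6t^2 - 32 = (t - 2)(t + 4)^2.
t = -4 has algebraic multiplicity 2; rank(A + 4I) = 1, so geometric multiplicity = 2.
Every eigenvalue has geometric = algebraic multiplicity, so A is diagonalizable.

Yes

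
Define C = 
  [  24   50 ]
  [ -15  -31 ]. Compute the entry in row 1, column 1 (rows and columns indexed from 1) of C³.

1074

Characteristic polynomial: μ^2 + 7μ + 6 = (μ + 1)(μ + 6), so the eigenvalues are -6, -1.
μ=-6: eigenvector (-5, 3).
μ=-1: eigenvector (-2, 1).
P = [[-5, -2], [3, 1]], D = diag(-6, -1), P⁻¹ = [[1, 2], [-3, -5]].
C³ = P·diag(-216, -1)·P⁻¹ = [[1074, 2150], [-645, -1291]].
The requested entry is 1074.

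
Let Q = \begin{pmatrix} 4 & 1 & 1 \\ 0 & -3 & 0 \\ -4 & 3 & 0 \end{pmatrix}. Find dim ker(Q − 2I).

1

Q − 2I = [[2, 1, 1], [0, -5, 0], [-4, 3, -2]].
This matrix has rank 2, so its null space has dimension 3 − 2 = 1.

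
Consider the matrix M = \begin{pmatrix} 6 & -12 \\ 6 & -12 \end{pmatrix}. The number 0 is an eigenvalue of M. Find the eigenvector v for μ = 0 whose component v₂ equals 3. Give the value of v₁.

6

M = [[6, -12], [6, -12]].
Solving (M)v = 0 gives the eigenspace spanned by (6, 3).
With v₂ = 3, v = (6, 3), so v₁ = 6.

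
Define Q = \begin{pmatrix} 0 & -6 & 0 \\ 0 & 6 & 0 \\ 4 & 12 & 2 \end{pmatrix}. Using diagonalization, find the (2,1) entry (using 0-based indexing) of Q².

Characteristic polynomial: r^3 - 8r^2 + 12r = r(r - 6)(r - 2), so the eigenvalues are 0, 2, 6.
r=6: eigenvector (1, -1, -2).
r=0: eigenvector (1, 0, -2).
r=2: eigenvector (0, 0, 1).
P = [[1, 1, 0], [-1, 0, 0], [-2, -2, 1]], D = diag(6, 0, 2), P⁻¹ = [[0, -1, 0], [1, 1, 0], [2, 0, 1]].
Q² = P·diag(36, 0, 4)·P⁻¹ = [[0, -36, 0], [0, 36, 0], [8, 72, 4]].
The requested entry is 72.

72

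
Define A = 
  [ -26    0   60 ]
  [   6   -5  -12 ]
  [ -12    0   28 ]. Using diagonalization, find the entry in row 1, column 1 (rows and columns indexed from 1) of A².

Characteristic polynomial: λ^3 + 3λ^2 - 18λ - 40 = (λ - 4)(λ + 2)(λ + 5), so the eigenvalues are -5, -2, 4.
λ=-5: eigenvector (0, 1, 0).
λ=-2: eigenvector (5, 2, 2).
λ=4: eigenvector (2, 0, 1).
P = [[0, 5, 2], [1, 2, 0], [0, 2, 1]], D = diag(-5, -2, 4), P⁻¹ = [[-2, 1, 4], [1, 0, -2], [-2, 0, 5]].
A² = P·diag(25, 4, 16)·P⁻¹ = [[-44, 0, 120], [-42, 25, 84], [-24, 0, 64]].
The requested entry is -44.

-44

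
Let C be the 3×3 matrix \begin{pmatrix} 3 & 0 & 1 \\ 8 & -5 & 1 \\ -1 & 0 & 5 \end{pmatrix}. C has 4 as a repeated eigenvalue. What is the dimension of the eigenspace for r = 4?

C − 4I = [[-1, 0, 1], [8, -9, 1], [-1, 0, 1]].
This matrix has rank 2, so its null space has dimension 3 − 2 = 1.

1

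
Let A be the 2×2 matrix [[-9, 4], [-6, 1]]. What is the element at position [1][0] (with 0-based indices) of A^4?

Characteristic polynomial: s^2 + 8s + 15 = (s + 3)(s + 5), so the eigenvalues are -5, -3.
s=-3: eigenvector (-2, -3).
s=-5: eigenvector (1, 1).
P = [[-2, 1], [-3, 1]], D = diag(-3, -5), P⁻¹ = [[1, -1], [3, -2]].
A⁴ = P·diag(81, 625)·P⁻¹ = [[1713, -1088], [1632, -1007]].
The requested entry is 1632.

1632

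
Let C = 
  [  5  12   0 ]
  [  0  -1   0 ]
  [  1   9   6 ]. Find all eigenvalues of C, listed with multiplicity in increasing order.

-1, 5, 6

Characteristic polynomial: p(s) = s^3 - 10s^2 + 19s + 30 = (s - 6)(s - 5)(s + 1).
Roots (with multiplicity): -1, 5, 6.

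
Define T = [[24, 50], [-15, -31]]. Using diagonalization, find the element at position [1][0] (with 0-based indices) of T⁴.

Characteristic polynomial: μ^2 + 7μ + 6 = (μ + 1)(μ + 6), so the eigenvalues are -6, -1.
μ=-1: eigenvector (-2, 1).
μ=-6: eigenvector (-5, 3).
P = [[-2, -5], [1, 3]], D = diag(-1, -6), P⁻¹ = [[-3, -5], [1, 2]].
T⁴ = P·diag(1, 1296)·P⁻¹ = [[-6474, -12950], [3885, 7771]].
The requested entry is 3885.

3885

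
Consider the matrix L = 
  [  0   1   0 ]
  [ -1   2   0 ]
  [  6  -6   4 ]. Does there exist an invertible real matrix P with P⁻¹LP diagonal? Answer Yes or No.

No

Characteristic polynomial: p(t) = t^3 - 6t^2 + 9t - 4 = (t - 4)(t - 1)^2.
t = 1 has algebraic multiplicity 2; rank(L − 1I) = 2, so geometric multiplicity = 1.
Geometric multiplicity < algebraic multiplicity, so L is not diagonalizable.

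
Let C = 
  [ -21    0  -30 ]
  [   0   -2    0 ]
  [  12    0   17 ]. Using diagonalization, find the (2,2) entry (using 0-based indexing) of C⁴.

Characteristic polynomial: μ^3 + 6μ^2 + 11μ + 6 = (μ + 1)(μ + 2)(μ + 3), so the eigenvalues are -3, -2, -1.
μ=-1: eigenvector (3, 0, -2).
μ=-2: eigenvector (0, 1, 0).
μ=-3: eigenvector (5, 0, -3).
P = [[3, 0, 5], [0, 1, 0], [-2, 0, -3]], D = diag(-1, -2, -3), P⁻¹ = [[-3, 0, -5], [0, 1, 0], [2, 0, 3]].
C⁴ = P·diag(1, 16, 81)·P⁻¹ = [[801, 0, 1200], [0, 16, 0], [-480, 0, -719]].
The requested entry is -719.

-719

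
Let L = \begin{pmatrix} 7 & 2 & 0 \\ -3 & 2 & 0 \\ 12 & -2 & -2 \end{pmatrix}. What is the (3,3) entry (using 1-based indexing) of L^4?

16

Characteristic polynomial: t^3 - 7t^2 + 2t + 40 = (t - 5)(t - 4)(t + 2), so the eigenvalues are -2, 4, 5.
t=5: eigenvector (1, -1, 2).
t=4: eigenvector (-2, 3, -5).
t=-2: eigenvector (0, 0, 1).
P = [[1, -2, 0], [-1, 3, 0], [2, -5, 1]], D = diag(5, 4, -2), P⁻¹ = [[3, 2, 0], [1, 1, 0], [-1, 1, 1]].
L⁴ = P·diag(625, 256, 16)·P⁻¹ = [[1363, 738, 0], [-1107, -482, 0], [2454, 1236, 16]].
The requested entry is 16.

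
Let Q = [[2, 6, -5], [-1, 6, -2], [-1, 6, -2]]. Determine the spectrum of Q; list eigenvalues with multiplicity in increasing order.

Characteristic polynomial: p(t) = t^3 - 6t^2 + 9t = t(t - 3)^2.
Roots (with multiplicity): 0, 3, 3.

0, 3, 3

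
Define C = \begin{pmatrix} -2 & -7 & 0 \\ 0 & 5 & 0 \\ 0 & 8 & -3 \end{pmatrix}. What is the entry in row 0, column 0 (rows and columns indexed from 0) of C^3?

-8

Characteristic polynomial: λ^3 - 19λ - 30 = (λ - 5)(λ + 2)(λ + 3), so the eigenvalues are -3, -2, 5.
λ=-3: eigenvector (0, 0, 1).
λ=5: eigenvector (-1, 1, 1).
λ=-2: eigenvector (1, 0, 0).
P = [[0, -1, 1], [0, 1, 0], [1, 1, 0]], D = diag(-3, 5, -2), P⁻¹ = [[0, -1, 1], [0, 1, 0], [1, 1, 0]].
C³ = P·diag(-27, 125, -8)·P⁻¹ = [[-8, -133, 0], [0, 125, 0], [0, 152, -27]].
The requested entry is -8.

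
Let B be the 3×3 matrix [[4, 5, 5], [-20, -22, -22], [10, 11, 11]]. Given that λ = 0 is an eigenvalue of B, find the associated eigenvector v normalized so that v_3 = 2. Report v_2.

-2

B = [[4, 5, 5], [-20, -22, -22], [10, 11, 11]].
Solving (B)v = 0 gives the eigenspace spanned by (0, -2, 2).
With v_3 = 2, v = (0, -2, 2), so v_2 = -2.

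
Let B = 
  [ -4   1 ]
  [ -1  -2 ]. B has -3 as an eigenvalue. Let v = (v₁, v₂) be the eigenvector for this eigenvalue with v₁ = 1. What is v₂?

B + 3I = [[-1, 1], [-1, 1]].
Solving (B + 3I)v = 0 gives the eigenspace spanned by (1, 1).
With v₁ = 1, v = (1, 1), so v₂ = 1.

1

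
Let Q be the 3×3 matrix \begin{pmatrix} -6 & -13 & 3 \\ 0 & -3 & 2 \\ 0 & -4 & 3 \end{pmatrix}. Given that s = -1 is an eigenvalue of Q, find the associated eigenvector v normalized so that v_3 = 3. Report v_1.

-6

Q + 1I = [[-5, -13, 3], [0, -2, 2], [0, -4, 4]].
Solving (Q + 1I)v = 0 gives the eigenspace spanned by (-6, 3, 3).
With v_3 = 3, v = (-6, 3, 3), so v_1 = -6.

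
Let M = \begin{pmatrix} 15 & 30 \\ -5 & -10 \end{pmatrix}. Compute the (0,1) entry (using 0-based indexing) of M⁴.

Characteristic polynomial: s^2 - 5s = s(s - 5), so the eigenvalues are 0, 5.
s=5: eigenvector (3, -1).
s=0: eigenvector (-2, 1).
P = [[3, -2], [-1, 1]], D = diag(5, 0), P⁻¹ = [[1, 2], [1, 3]].
M⁴ = P·diag(625, 0)·P⁻¹ = [[1875, 3750], [-625, -1250]].
The requested entry is 3750.

3750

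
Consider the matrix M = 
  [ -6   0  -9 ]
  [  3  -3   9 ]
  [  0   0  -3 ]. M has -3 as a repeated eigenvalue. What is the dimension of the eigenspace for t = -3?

M + 3I = [[-3, 0, -9], [3, 0, 9], [0, 0, 0]].
This matrix has rank 1, so its null space has dimension 3 − 1 = 2.

2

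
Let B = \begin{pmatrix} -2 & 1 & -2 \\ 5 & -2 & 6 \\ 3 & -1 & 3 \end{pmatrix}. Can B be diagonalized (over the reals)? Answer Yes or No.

No

Characteristic polynomial: p(t) = t^3 + t^2 - t - 1 = (t - 1)(t + 1)^2.
t = -1 has algebraic multiplicity 2; rank(B + 1I) = 2, so geometric multiplicity = 1.
Geometric multiplicity < algebraic multiplicity, so B is not diagonalizable.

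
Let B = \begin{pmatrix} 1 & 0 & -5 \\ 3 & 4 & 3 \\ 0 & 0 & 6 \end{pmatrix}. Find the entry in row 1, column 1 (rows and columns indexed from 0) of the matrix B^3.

Characteristic polynomial: s^3 - 11s^2 + 34s - 24 = (s - 6)(s - 4)(s - 1), so the eigenvalues are 1, 4, 6.
s=1: eigenvector (1, -1, 0).
s=4: eigenvector (0, 1, 0).
s=6: eigenvector (-1, 0, 1).
P = [[1, 0, -1], [-1, 1, 0], [0, 0, 1]], D = diag(1, 4, 6), P⁻¹ = [[1, 0, 1], [1, 1, 1], [0, 0, 1]].
B³ = P·diag(1, 64, 216)·P⁻¹ = [[1, 0, -215], [63, 64, 63], [0, 0, 216]].
The requested entry is 64.

64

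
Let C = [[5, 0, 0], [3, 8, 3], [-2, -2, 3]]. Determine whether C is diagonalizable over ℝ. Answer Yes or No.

Yes

Characteristic polynomial: p(r) = r^3 - 16r^2 + 85r - 150 = (r - 6)(r - 5)^2.
r = 5 has algebraic multiplicity 2; rank(C − 5I) = 1, so geometric multiplicity = 2.
Every eigenvalue has geometric = algebraic multiplicity, so C is diagonalizable.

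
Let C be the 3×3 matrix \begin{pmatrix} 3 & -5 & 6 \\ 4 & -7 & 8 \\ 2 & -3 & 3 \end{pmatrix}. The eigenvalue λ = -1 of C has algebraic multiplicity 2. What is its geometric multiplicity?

C + 1I = [[4, -5, 6], [4, -6, 8], [2, -3, 4]].
This matrix has rank 2, so its null space has dimension 3 − 2 = 1.

1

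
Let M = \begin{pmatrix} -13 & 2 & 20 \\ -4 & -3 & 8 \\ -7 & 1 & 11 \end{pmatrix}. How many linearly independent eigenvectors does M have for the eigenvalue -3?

1

M + 3I = [[-10, 2, 20], [-4, 0, 8], [-7, 1, 14]].
This matrix has rank 2, so its null space has dimension 3 − 2 = 1.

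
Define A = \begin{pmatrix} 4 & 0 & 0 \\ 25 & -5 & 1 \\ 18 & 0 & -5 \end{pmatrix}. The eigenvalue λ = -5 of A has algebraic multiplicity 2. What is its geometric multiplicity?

1

A + 5I = [[9, 0, 0], [25, 0, 1], [18, 0, 0]].
This matrix has rank 2, so its null space has dimension 3 − 2 = 1.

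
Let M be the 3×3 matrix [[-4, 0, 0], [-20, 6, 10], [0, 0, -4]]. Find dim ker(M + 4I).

2

M + 4I = [[0, 0, 0], [-20, 10, 10], [0, 0, 0]].
This matrix has rank 1, so its null space has dimension 3 − 1 = 2.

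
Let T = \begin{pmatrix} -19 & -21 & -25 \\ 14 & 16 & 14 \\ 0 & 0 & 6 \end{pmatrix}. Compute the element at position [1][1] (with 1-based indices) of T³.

-391

Characteristic polynomial: s^3 - 3s^2 - 28s + 60 = (s - 6)(s - 2)(s + 5), so the eigenvalues are -5, 2, 6.
s=-5: eigenvector (3, -2, 0).
s=2: eigenvector (-1, 1, 0).
s=6: eigenvector (-1, 0, 1).
P = [[3, -1, -1], [-2, 1, 0], [0, 0, 1]], D = diag(-5, 2, 6), P⁻¹ = [[1, 1, 1], [2, 3, 2], [0, 0, 1]].
T³ = P·diag(-125, 8, 216)·P⁻¹ = [[-391, -399, -607], [266, 274, 266], [0, 0, 216]].
The requested entry is -391.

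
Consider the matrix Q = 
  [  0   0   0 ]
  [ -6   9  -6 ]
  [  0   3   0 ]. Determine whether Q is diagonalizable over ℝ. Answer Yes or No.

Characteristic polynomial: p(t) = t^3 - 9t^2 + 18t = t(t - 6)(t - 3).
All 3 eigenvalues are distinct, so Q is diagonalizable.

Yes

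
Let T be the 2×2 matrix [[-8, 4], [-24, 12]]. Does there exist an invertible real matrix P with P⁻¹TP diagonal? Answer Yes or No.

Yes

Characteristic polynomial: p(r) = r^2 - 4r = r(r - 4).
All 2 eigenvalues are distinct, so T is diagonalizable.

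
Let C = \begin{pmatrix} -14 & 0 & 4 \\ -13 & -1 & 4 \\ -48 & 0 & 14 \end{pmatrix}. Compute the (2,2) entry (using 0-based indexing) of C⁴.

16

Characteristic polynomial: μ^3 + μ^2 - 4μ - 4 = (μ - 2)(μ + 1)(μ + 2), so the eigenvalues are -2, -1, 2.
μ=-2: eigenvector (1, 1, 3).
μ=-1: eigenvector (0, 1, 0).
μ=2: eigenvector (1, 1, 4).
P = [[1, 0, 1], [1, 1, 1], [3, 0, 4]], D = diag(-2, -1, 2), P⁻¹ = [[4, 0, -1], [-1, 1, 0], [-3, 0, 1]].
C⁴ = P·diag(16, 1, 16)·P⁻¹ = [[16, 0, 0], [15, 1, 0], [0, 0, 16]].
The requested entry is 16.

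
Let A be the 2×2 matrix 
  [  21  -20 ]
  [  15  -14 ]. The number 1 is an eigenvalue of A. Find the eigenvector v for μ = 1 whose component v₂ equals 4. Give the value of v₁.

A − 1I = [[20, -20], [15, -15]].
Solving (A − 1I)v = 0 gives the eigenspace spanned by (4, 4).
With v₂ = 4, v = (4, 4), so v₁ = 4.

4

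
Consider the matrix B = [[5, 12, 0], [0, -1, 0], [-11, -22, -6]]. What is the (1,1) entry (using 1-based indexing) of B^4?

625

Characteristic polynomial: s^3 + 2s^2 - 29s - 30 = (s - 5)(s + 1)(s + 6), so the eigenvalues are -6, -1, 5.
s=-1: eigenvector (-2, 1, 0).
s=-6: eigenvector (0, 0, 1).
s=5: eigenvector (-1, 0, 1).
P = [[-2, 0, -1], [1, 0, 0], [0, 1, 1]], D = diag(-1, -6, 5), P⁻¹ = [[0, 1, 0], [1, 2, 1], [-1, -2, 0]].
B⁴ = P·diag(1, 1296, 625)·P⁻¹ = [[625, 1248, 0], [0, 1, 0], [671, 1342, 1296]].
The requested entry is 625.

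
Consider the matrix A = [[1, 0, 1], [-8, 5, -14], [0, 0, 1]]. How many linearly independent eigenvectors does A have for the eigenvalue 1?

1

A − 1I = [[0, 0, 1], [-8, 4, -14], [0, 0, 0]].
This matrix has rank 2, so its null space has dimension 3 − 2 = 1.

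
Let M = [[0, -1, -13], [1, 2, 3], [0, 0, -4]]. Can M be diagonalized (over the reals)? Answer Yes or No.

No

Characteristic polynomial: p(t) = t^3 + 2t^2 - 7t + 4 = (t - 1)^2(t + 4).
t = 1 has algebraic multiplicity 2; rank(M − 1I) = 2, so geometric multiplicity = 1.
Geometric multiplicity < algebraic multiplicity, so M is not diagonalizable.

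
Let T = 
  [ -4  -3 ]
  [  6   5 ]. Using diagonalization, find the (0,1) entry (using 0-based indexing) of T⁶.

-63

Characteristic polynomial: r^2 - r - 2 = (r - 2)(r + 1), so the eigenvalues are -1, 2.
r=2: eigenvector (-1, 2).
r=-1: eigenvector (1, -1).
P = [[-1, 1], [2, -1]], D = diag(2, -1), P⁻¹ = [[1, 1], [2, 1]].
T⁶ = P·diag(64, 1)·P⁻¹ = [[-62, -63], [126, 127]].
The requested entry is -63.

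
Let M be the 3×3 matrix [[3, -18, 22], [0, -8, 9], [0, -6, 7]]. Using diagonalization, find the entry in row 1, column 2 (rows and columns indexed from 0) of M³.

Characteristic polynomial: λ^3 - 2λ^2 - 5λ + 6 = (λ - 3)(λ - 1)(λ + 2), so the eigenvalues are -2, 1, 3.
λ=1: eigenvector (-2, 1, 1).
λ=-2: eigenvector (2, 3, 2).
λ=3: eigenvector (1, 0, 0).
P = [[-2, 2, 1], [1, 3, 0], [1, 2, 0]], D = diag(1, -2, 3), P⁻¹ = [[0, -2, 3], [0, 1, -1], [1, -6, 8]].
M³ = P·diag(1, -8, 27)·P⁻¹ = [[27, -174, 226], [0, -26, 27], [0, -18, 19]].
The requested entry is 27.

27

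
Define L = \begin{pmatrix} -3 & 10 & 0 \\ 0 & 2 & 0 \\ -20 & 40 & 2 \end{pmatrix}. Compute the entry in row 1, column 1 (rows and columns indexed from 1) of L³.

Characteristic polynomial: λ^3 - λ^2 - 8λ + 12 = (λ - 2)^2(λ + 3), so the eigenvalues are -3, 2, 2.
λ=-3: eigenvector (1, 0, 4).
λ=2: eigenvector (2, 1, 4).
λ=2: eigenvector (0, 0, 1).
P = [[1, 2, 0], [0, 1, 0], [4, 4, 1]], D = diag(-3, 2, 2), P⁻¹ = [[1, -2, 0], [0, 1, 0], [-4, 4, 1]].
L³ = P·diag(-27, 8, 8)·P⁻¹ = [[-27, 70, 0], [0, 8, 0], [-140, 280, 8]].
The requested entry is -27.

-27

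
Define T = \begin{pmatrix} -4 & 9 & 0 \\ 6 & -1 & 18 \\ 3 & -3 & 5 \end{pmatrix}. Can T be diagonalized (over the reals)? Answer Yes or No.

Characteristic polynomial: p(μ) = μ^3 - 21μ - 20 = (μ - 5)(μ + 1)(μ + 4).
All 3 eigenvalues are distinct, so T is diagonalizable.

Yes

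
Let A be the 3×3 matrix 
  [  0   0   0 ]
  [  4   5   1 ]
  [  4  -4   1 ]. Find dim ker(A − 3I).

A − 3I = [[-3, 0, 0], [4, 2, 1], [4, -4, -2]].
This matrix has rank 2, so its null space has dimension 3 − 2 = 1.

1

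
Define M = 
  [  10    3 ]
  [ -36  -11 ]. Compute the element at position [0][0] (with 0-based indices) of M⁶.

Characteristic polynomial: μ^2 + μ - 2 = (μ - 1)(μ + 2), so the eigenvalues are -2, 1.
μ=-2: eigenvector (1, -4).
μ=1: eigenvector (1, -3).
P = [[1, 1], [-4, -3]], D = diag(-2, 1), P⁻¹ = [[-3, -1], [4, 1]].
M⁶ = P·diag(64, 1)·P⁻¹ = [[-188, -63], [756, 253]].
The requested entry is -188.

-188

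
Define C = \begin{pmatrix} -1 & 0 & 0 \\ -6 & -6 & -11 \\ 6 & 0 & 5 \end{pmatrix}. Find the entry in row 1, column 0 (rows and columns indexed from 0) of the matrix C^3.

-126

Characteristic polynomial: r^3 + 2r^2 - 29r - 30 = (r - 5)(r + 1)(r + 6), so the eigenvalues are -6, -1, 5.
r=-1: eigenvector (1, 1, -1).
r=-6: eigenvector (0, 1, 0).
r=5: eigenvector (0, -1, 1).
P = [[1, 0, 0], [1, 1, -1], [-1, 0, 1]], D = diag(-1, -6, 5), P⁻¹ = [[1, 0, 0], [0, 1, 1], [1, 0, 1]].
C³ = P·diag(-1, -216, 125)·P⁻¹ = [[-1, 0, 0], [-126, -216, -341], [126, 0, 125]].
The requested entry is -126.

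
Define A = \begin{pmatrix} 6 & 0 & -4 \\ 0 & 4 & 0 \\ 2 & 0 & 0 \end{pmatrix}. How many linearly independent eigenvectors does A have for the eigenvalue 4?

2

A − 4I = [[2, 0, -4], [0, 0, 0], [2, 0, -4]].
This matrix has rank 1, so its null space has dimension 3 − 1 = 2.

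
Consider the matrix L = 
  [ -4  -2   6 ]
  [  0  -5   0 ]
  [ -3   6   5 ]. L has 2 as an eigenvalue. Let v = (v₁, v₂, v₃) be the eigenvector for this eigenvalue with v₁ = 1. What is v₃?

1

L − 2I = [[-6, -2, 6], [0, -7, 0], [-3, 6, 3]].
Solving (L − 2I)v = 0 gives the eigenspace spanned by (1, 0, 1).
With v₁ = 1, v = (1, 0, 1), so v₃ = 1.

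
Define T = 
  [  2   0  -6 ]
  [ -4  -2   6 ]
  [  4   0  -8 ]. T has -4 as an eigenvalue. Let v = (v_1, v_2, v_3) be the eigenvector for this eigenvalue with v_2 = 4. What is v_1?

T + 4I = [[6, 0, -6], [-4, 2, 6], [4, 0, -4]].
Solving (T + 4I)v = 0 gives the eigenspace spanned by (-4, 4, -4).
With v_2 = 4, v = (-4, 4, -4), so v_1 = -4.

-4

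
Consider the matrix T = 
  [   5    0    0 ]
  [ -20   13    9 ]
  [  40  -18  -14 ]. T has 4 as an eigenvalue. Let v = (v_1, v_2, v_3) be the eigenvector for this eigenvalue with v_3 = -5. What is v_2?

5

T − 4I = [[1, 0, 0], [-20, 9, 9], [40, -18, -18]].
Solving (T − 4I)v = 0 gives the eigenspace spanned by (0, 5, -5).
With v_3 = -5, v = (0, 5, -5), so v_2 = 5.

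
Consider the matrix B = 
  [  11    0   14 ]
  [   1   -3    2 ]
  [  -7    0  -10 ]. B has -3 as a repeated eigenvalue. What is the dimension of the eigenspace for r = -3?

1

B + 3I = [[14, 0, 14], [1, 0, 2], [-7, 0, -7]].
This matrix has rank 2, so its null space has dimension 3 − 2 = 1.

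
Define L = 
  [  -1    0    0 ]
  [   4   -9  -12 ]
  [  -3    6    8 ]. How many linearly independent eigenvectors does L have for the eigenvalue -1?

L + 1I = [[0, 0, 0], [4, -8, -12], [-3, 6, 9]].
This matrix has rank 1, so its null space has dimension 3 − 1 = 2.

2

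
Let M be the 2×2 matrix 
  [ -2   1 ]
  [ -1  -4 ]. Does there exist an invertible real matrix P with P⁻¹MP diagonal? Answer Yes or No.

No

Characteristic polynomial: p(λ) = λ^2 + 6λ + 9 = (λ + 3)^2.
λ = -3 has algebraic multiplicity 2; rank(M + 3I) = 1, so geometric multiplicity = 1.
Geometric multiplicity < algebraic multiplicity, so M is not diagonalizable.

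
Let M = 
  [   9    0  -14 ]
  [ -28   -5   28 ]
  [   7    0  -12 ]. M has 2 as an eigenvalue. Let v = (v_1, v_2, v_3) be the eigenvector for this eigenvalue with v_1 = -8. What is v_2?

M − 2I = [[7, 0, -14], [-28, -7, 28], [7, 0, -14]].
Solving (M − 2I)v = 0 gives the eigenspace spanned by (-8, 16, -4).
With v_1 = -8, v = (-8, 16, -4), so v_2 = 16.

16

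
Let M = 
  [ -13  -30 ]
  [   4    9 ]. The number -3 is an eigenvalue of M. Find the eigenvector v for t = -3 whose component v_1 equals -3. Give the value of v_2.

M + 3I = [[-10, -30], [4, 12]].
Solving (M + 3I)v = 0 gives the eigenspace spanned by (-3, 1).
With v_1 = -3, v = (-3, 1), so v_2 = 1.

1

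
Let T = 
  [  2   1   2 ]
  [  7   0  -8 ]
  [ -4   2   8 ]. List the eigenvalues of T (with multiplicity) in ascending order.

Characteristic polynomial: p(μ) = μ^3 - 10μ^2 + 33μ - 36 = (μ - 4)(μ - 3)^2.
Roots (with multiplicity): 3, 3, 4.

3, 3, 4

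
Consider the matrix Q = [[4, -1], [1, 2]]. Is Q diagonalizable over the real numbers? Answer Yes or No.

Characteristic polynomial: p(s) = s^2 - 6s + 9 = (s - 3)^2.
s = 3 has algebraic multiplicity 2; rank(Q − 3I) = 1, so geometric multiplicity = 1.
Geometric multiplicity < algebraic multiplicity, so Q is not diagonalizable.

No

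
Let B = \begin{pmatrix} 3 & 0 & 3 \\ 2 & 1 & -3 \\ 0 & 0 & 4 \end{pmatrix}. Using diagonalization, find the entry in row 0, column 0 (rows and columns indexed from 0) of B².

Characteristic polynomial: r^3 - 8r^2 + 19r - 12 = (r - 4)(r - 3)(r - 1), so the eigenvalues are 1, 3, 4.
r=1: eigenvector (0, -1, 0).
r=3: eigenvector (1, 1, 0).
r=4: eigenvector (3, 1, 1).
P = [[0, 1, 3], [-1, 1, 1], [0, 0, 1]], D = diag(1, 3, 4), P⁻¹ = [[1, -1, -2], [1, 0, -3], [0, 0, 1]].
B² = P·diag(1, 9, 16)·P⁻¹ = [[9, 0, 21], [8, 1, -9], [0, 0, 16]].
The requested entry is 9.

9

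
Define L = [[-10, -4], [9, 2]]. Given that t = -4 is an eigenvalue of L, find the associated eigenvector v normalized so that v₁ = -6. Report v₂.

L + 4I = [[-6, -4], [9, 6]].
Solving (L + 4I)v = 0 gives the eigenspace spanned by (-6, 9).
With v₁ = -6, v = (-6, 9), so v₂ = 9.

9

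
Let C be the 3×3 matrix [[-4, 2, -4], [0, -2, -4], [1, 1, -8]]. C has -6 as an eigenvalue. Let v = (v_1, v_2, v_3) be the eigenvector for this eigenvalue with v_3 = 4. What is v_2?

C + 6I = [[2, 2, -4], [0, 4, -4], [1, 1, -2]].
Solving (C + 6I)v = 0 gives the eigenspace spanned by (4, 4, 4).
With v_3 = 4, v = (4, 4, 4), so v_2 = 4.

4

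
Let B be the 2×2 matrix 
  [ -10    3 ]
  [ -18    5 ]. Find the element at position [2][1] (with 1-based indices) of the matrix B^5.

Characteristic polynomial: t^2 + 5t + 4 = (t + 1)(t + 4), so the eigenvalues are -4, -1.
t=-4: eigenvector (1, 2).
t=-1: eigenvector (1, 3).
P = [[1, 1], [2, 3]], D = diag(-4, -1), P⁻¹ = [[3, -1], [-2, 1]].
B⁵ = P·diag(-1024, -1)·P⁻¹ = [[-3070, 1023], [-6138, 2045]].
The requested entry is -6138.

-6138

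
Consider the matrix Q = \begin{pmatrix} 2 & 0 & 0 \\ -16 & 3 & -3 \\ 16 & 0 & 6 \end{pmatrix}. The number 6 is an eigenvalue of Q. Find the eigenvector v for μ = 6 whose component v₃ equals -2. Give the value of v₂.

2

Q − 6I = [[-4, 0, 0], [-16, -3, -3], [16, 0, 0]].
Solving (Q − 6I)v = 0 gives the eigenspace spanned by (0, 2, -2).
With v₃ = -2, v = (0, 2, -2), so v₂ = 2.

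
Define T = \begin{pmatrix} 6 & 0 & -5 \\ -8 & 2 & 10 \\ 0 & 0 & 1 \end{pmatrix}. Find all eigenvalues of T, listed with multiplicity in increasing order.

1, 2, 6

Characteristic polynomial: p(s) = s^3 - 9s^2 + 20s - 12 = (s - 6)(s - 2)(s - 1).
Roots (with multiplicity): 1, 2, 6.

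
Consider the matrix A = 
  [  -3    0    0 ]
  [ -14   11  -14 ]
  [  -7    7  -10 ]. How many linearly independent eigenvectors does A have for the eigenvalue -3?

2

A + 3I = [[0, 0, 0], [-14, 14, -14], [-7, 7, -7]].
This matrix has rank 1, so its null space has dimension 3 − 1 = 2.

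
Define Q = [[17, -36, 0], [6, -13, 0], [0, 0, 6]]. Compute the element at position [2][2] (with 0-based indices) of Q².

Characteristic polynomial: μ^3 - 10μ^2 + 19μ + 30 = (μ - 6)(μ - 5)(μ + 1), so the eigenvalues are -1, 5, 6.
μ=5: eigenvector (3, 1, 0).
μ=-1: eigenvector (2, 1, 0).
μ=6: eigenvector (0, 0, 1).
P = [[3, 2, 0], [1, 1, 0], [0, 0, 1]], D = diag(5, -1, 6), P⁻¹ = [[1, -2, 0], [-1, 3, 0], [0, 0, 1]].
Q² = P·diag(25, 1, 36)·P⁻¹ = [[73, -144, 0], [24, -47, 0], [0, 0, 36]].
The requested entry is 36.

36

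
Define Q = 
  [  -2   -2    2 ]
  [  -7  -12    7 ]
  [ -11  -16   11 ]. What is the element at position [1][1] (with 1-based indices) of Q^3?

Characteristic polynomial: t^3 + 3t^2 - 10t = t(t - 2)(t + 5), so the eigenvalues are -5, 0, 2.
t=-5: eigenvector (0, 1, 1).
t=0: eigenvector (1, 0, 1).
t=2: eigenvector (1, 1, 3).
P = [[0, 1, 1], [1, 0, 1], [1, 1, 3]], D = diag(-5, 0, 2), P⁻¹ = [[1, 2, -1], [2, 1, -1], [-1, -1, 1]].
Q³ = P·diag(-125, 0, 8)·P⁻¹ = [[-8, -8, 8], [-133, -258, 133], [-149, -274, 149]].
The requested entry is -8.

-8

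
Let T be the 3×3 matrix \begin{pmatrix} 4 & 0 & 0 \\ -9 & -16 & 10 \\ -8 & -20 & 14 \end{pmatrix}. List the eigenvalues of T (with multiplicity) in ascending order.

-6, 4, 4

Characteristic polynomial: p(r) = r^3 - 2r^2 - 32r + 96 = (r - 4)^2(r + 6).
Roots (with multiplicity): -6, 4, 4.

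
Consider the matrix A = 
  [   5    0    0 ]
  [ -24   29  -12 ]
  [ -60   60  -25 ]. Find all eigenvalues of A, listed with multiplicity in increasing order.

-1, 5, 5

Characteristic polynomial: p(t) = t^3 - 9t^2 + 15t + 25 = (t - 5)^2(t + 1).
Roots (with multiplicity): -1, 5, 5.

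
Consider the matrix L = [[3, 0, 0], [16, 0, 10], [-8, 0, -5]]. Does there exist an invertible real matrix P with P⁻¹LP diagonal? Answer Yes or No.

Characteristic polynomial: p(s) = s^3 + 2s^2 - 15s = s(s - 3)(s + 5).
All 3 eigenvalues are distinct, so L is diagonalizable.

Yes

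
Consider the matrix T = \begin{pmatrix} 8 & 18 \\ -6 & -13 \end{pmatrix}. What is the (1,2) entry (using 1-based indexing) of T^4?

-1530

Characteristic polynomial: λ^2 + 5λ + 4 = (λ + 1)(λ + 4), so the eigenvalues are -4, -1.
λ=-4: eigenvector (-3, 2).
λ=-1: eigenvector (-2, 1).
P = [[-3, -2], [2, 1]], D = diag(-4, -1), P⁻¹ = [[1, 2], [-2, -3]].
T⁴ = P·diag(256, 1)·P⁻¹ = [[-764, -1530], [510, 1021]].
The requested entry is -1530.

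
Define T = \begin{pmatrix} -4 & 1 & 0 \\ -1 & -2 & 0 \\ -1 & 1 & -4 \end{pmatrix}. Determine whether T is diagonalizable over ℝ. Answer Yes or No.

Characteristic polynomial: p(r) = r^3 + 10r^2 + 33r + 36 = (r + 3)^2(r + 4).
r = -3 has algebraic multiplicity 2; rank(T + 3I) = 2, so geometric multiplicity = 1.
Geometric multiplicity < algebraic multiplicity, so T is not diagonalizable.

No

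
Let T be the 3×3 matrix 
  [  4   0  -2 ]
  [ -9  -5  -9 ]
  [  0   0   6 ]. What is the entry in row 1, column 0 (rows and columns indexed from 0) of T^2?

Characteristic polynomial: μ^3 - 5μ^2 - 26μ + 120 = (μ - 6)(μ - 4)(μ + 5), so the eigenvalues are -5, 4, 6.
μ=6: eigenvector (1, 0, -1).
μ=-5: eigenvector (0, 1, 0).
μ=4: eigenvector (1, -1, 0).
P = [[1, 0, 1], [0, 1, -1], [-1, 0, 0]], D = diag(6, -5, 4), P⁻¹ = [[0, 0, -1], [1, 1, 1], [1, 0, 1]].
T² = P·diag(36, 25, 16)·P⁻¹ = [[16, 0, -20], [9, 25, 9], [0, 0, 36]].
The requested entry is 9.

9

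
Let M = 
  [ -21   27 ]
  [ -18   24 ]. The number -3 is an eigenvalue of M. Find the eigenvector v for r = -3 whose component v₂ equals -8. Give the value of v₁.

-12

M + 3I = [[-18, 27], [-18, 27]].
Solving (M + 3I)v = 0 gives the eigenspace spanned by (-12, -8).
With v₂ = -8, v = (-12, -8), so v₁ = -12.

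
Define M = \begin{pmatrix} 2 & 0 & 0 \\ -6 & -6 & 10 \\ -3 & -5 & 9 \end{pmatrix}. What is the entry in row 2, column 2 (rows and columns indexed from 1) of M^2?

-14

Characteristic polynomial: s^3 - 5s^2 + 2s + 8 = (s - 4)(s - 2)(s + 1), so the eigenvalues are -1, 2, 4.
s=2: eigenvector (1, -2, -1).
s=4: eigenvector (0, 1, 1).
s=-1: eigenvector (0, 2, 1).
P = [[1, 0, 0], [-2, 1, 2], [-1, 1, 1]], D = diag(2, 4, -1), P⁻¹ = [[1, 0, 0], [0, -1, 2], [1, 1, -1]].
M² = P·diag(4, 16, 1)·P⁻¹ = [[4, 0, 0], [-6, -14, 30], [-3, -15, 31]].
The requested entry is -14.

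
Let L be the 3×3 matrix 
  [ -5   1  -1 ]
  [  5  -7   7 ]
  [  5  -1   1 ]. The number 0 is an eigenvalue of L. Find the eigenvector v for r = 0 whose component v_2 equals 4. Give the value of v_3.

L = [[-5, 1, -1], [5, -7, 7], [5, -1, 1]].
Solving (L)v = 0 gives the eigenspace spanned by (0, 4, 4).
With v_2 = 4, v = (0, 4, 4), so v_3 = 4.

4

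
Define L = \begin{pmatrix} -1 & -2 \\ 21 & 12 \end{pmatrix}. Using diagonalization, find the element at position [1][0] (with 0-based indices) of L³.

1911

Characteristic polynomial: r^2 - 11r + 30 = (r - 6)(r - 5), so the eigenvalues are 5, 6.
r=6: eigenvector (-2, 7).
r=5: eigenvector (1, -3).
P = [[-2, 1], [7, -3]], D = diag(6, 5), P⁻¹ = [[3, 1], [7, 2]].
L³ = P·diag(216, 125)·P⁻¹ = [[-421, -182], [1911, 762]].
The requested entry is 1911.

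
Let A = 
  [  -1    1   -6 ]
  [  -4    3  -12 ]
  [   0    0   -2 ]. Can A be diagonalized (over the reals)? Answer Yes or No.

No

Characteristic polynomial: p(t) = t^3 - 3t + 2 = (t - 1)^2(t + 2).
t = 1 has algebraic multiplicity 2; rank(A − 1I) = 2, so geometric multiplicity = 1.
Geometric multiplicity < algebraic multiplicity, so A is not diagonalizable.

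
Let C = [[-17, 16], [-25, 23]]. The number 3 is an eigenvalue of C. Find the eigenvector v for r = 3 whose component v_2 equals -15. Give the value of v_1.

C − 3I = [[-20, 16], [-25, 20]].
Solving (C − 3I)v = 0 gives the eigenspace spanned by (-12, -15).
With v_2 = -15, v = (-12, -15), so v_1 = -12.

-12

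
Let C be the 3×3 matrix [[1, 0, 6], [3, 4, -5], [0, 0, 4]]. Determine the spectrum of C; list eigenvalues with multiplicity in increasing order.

1, 4, 4

Characteristic polynomial: p(t) = t^3 - 9t^2 + 24t - 16 = (t - 4)^2(t - 1).
Roots (with multiplicity): 1, 4, 4.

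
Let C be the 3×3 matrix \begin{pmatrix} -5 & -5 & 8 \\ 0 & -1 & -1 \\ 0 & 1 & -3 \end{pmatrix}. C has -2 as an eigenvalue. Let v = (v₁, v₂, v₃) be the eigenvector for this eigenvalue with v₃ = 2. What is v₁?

2

C + 2I = [[-3, -5, 8], [0, 1, -1], [0, 1, -1]].
Solving (C + 2I)v = 0 gives the eigenspace spanned by (2, 2, 2).
With v₃ = 2, v = (2, 2, 2), so v₁ = 2.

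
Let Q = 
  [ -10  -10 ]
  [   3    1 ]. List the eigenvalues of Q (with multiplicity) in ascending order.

Characteristic polynomial: p(t) = t^2 + 9t + 20 = (t + 4)(t + 5).
Roots (with multiplicity): -5, -4.

-5, -4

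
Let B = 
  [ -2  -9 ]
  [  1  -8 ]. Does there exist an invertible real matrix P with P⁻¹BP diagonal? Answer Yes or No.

No

Characteristic polynomial: p(r) = r^2 + 10r + 25 = (r + 5)^2.
r = -5 has algebraic multiplicity 2; rank(B + 5I) = 1, so geometric multiplicity = 1.
Geometric multiplicity < algebraic multiplicity, so B is not diagonalizable.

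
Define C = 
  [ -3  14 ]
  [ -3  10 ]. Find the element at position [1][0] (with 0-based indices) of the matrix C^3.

Characteristic polynomial: μ^2 - 7μ + 12 = (μ - 4)(μ - 3), so the eigenvalues are 3, 4.
μ=4: eigenvector (2, 1).
μ=3: eigenvector (7, 3).
P = [[2, 7], [1, 3]], D = diag(4, 3), P⁻¹ = [[-3, 7], [1, -2]].
C³ = P·diag(64, 27)·P⁻¹ = [[-195, 518], [-111, 286]].
The requested entry is -111.

-111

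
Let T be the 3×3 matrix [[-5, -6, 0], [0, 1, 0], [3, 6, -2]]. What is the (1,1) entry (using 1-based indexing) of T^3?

-125

Characteristic polynomial: s^3 + 6s^2 + 3s - 10 = (s - 1)(s + 2)(s + 5), so the eigenvalues are -5, -2, 1.
s=-5: eigenvector (1, 0, -1).
s=1: eigenvector (-1, 1, 1).
s=-2: eigenvector (0, 0, 1).
P = [[1, -1, 0], [0, 1, 0], [-1, 1, 1]], D = diag(-5, 1, -2), P⁻¹ = [[1, 1, 0], [0, 1, 0], [1, 0, 1]].
T³ = P·diag(-125, 1, -8)·P⁻¹ = [[-125, -126, 0], [0, 1, 0], [117, 126, -8]].
The requested entry is -125.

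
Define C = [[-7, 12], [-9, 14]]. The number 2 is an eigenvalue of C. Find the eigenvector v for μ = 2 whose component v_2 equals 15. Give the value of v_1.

C − 2I = [[-9, 12], [-9, 12]].
Solving (C − 2I)v = 0 gives the eigenspace spanned by (20, 15).
With v_2 = 15, v = (20, 15), so v_1 = 20.

20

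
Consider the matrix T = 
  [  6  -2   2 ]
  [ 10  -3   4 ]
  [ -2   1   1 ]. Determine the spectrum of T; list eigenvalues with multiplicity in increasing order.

1, 1, 2

Characteristic polynomial: p(λ) = λ^3 - 4λ^2 + 5λ - 2 = (λ - 2)(λ - 1)^2.
Roots (with multiplicity): 1, 1, 2.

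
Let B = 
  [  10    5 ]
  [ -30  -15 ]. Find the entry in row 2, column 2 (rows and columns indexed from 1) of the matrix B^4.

Characteristic polynomial: s^2 + 5s = s(s + 5), so the eigenvalues are -5, 0.
s=-5: eigenvector (-1, 3).
s=0: eigenvector (-1, 2).
P = [[-1, -1], [3, 2]], D = diag(-5, 0), P⁻¹ = [[2, 1], [-3, -1]].
B⁴ = P·diag(625, 0)·P⁻¹ = [[-1250, -625], [3750, 1875]].
The requested entry is 1875.

1875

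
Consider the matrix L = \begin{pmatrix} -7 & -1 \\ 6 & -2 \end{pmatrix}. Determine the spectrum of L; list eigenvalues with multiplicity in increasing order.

Characteristic polynomial: p(μ) = μ^2 + 9μ + 20 = (μ + 4)(μ + 5).
Roots (with multiplicity): -5, -4.

-5, -4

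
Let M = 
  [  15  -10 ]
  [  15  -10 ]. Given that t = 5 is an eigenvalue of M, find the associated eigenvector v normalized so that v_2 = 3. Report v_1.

3

M − 5I = [[10, -10], [15, -15]].
Solving (M − 5I)v = 0 gives the eigenspace spanned by (3, 3).
With v_2 = 3, v = (3, 3), so v_1 = 3.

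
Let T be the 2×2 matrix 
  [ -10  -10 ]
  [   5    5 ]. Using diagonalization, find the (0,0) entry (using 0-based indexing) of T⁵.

Characteristic polynomial: μ^2 + 5μ = μ(μ + 5), so the eigenvalues are -5, 0.
μ=0: eigenvector (-1, 1).
μ=-5: eigenvector (2, -1).
P = [[-1, 2], [1, -1]], D = diag(0, -5), P⁻¹ = [[1, 2], [1, 1]].
T⁵ = P·diag(0, -3125)·P⁻¹ = [[-6250, -6250], [3125, 3125]].
The requested entry is -6250.

-6250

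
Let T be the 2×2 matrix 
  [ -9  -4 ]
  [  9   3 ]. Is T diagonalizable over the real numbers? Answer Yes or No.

Characteristic polynomial: p(s) = s^2 + 6s + 9 = (s + 3)^2.
s = -3 has algebraic multiplicity 2; rank(T + 3I) = 1, so geometric multiplicity = 1.
Geometric multiplicity < algebraic multiplicity, so T is not diagonalizable.

No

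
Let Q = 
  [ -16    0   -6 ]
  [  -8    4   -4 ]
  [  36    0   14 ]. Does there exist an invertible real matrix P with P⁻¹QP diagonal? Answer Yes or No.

Yes

Characteristic polynomial: p(μ) = μ^3 - 2μ^2 - 16μ + 32 = (μ - 4)(μ - 2)(μ + 4).
All 3 eigenvalues are distinct, so Q is diagonalizable.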